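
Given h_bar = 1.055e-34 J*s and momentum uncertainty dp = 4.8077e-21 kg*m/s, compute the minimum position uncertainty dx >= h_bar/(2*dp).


dx = h_bar / (2 * dp)
= 1.055e-34 / (2 * 4.8077e-21)
= 1.055e-34 / 9.6154e-21
= 1.0972e-14 m

1.0972e-14


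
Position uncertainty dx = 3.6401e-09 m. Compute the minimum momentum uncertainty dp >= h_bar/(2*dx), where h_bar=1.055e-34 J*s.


dp = h_bar / (2 * dx)
= 1.055e-34 / (2 * 3.6401e-09)
= 1.055e-34 / 7.2802e-09
= 1.4491e-26 kg*m/s

1.4491e-26


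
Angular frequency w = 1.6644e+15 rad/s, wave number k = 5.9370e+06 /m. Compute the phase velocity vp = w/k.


vp = w / k
= 1.6644e+15 / 5.9370e+06
= 2.8034e+08 m/s

2.8034e+08


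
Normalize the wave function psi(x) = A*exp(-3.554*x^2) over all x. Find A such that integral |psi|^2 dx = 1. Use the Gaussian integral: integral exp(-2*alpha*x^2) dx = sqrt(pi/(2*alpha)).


integral |psi|^2 dx = A^2 * sqrt(pi/(2*alpha)) = 1
A^2 = sqrt(2*alpha/pi)
= sqrt(2 * 3.554 / pi)
= 1.504176
A = sqrt(1.504176)
= 1.2264

1.2264


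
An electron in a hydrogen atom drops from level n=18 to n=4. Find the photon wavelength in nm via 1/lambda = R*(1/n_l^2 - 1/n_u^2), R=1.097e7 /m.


1/lambda = R * (1/n_l^2 - 1/n_u^2)
= 1.097e7 * (1/4^2 - 1/18^2)
= 1.097e7 * (0.0625 - 0.003086)
= 1.097e7 * 0.059414
= 6.5177e+05 /m
lambda = 1 / 6.5177e+05 = 1534.2907 nm

1534.2907


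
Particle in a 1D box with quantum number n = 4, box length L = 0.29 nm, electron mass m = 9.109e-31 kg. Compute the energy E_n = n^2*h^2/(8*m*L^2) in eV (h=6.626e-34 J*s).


E = n^2 * h^2 / (8 * m * L^2)
= 4^2 * (6.626e-34)^2 / (8 * 9.109e-31 * (0.29e-9)^2)
= 16 * 4.3904e-67 / (8 * 9.109e-31 * 8.4100e-20)
= 1.1462e-17 J
= 71.549 eV

71.549


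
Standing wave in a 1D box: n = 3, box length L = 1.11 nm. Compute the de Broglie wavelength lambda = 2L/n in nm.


lambda = 2L / n
= 2 * 1.11 / 3
= 2.22 / 3
= 0.74 nm

0.74


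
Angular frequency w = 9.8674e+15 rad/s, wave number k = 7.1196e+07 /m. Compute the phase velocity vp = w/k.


vp = w / k
= 9.8674e+15 / 7.1196e+07
= 1.3859e+08 m/s

1.3859e+08


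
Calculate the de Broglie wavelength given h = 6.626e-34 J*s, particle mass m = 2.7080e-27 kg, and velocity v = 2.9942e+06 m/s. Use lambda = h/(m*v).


lambda = h / (m * v)
= 6.626e-34 / (2.7080e-27 * 2.9942e+06)
= 6.626e-34 / 8.1083e-21
= 8.1719e-14 m

8.1719e-14


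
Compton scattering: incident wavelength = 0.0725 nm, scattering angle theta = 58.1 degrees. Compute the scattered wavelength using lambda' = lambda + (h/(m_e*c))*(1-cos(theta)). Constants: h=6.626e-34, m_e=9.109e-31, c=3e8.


Compton wavelength: h/(m_e*c) = 2.4247e-12 m
d_lambda = 2.4247e-12 * (1 - cos(58.1 deg))
= 2.4247e-12 * 0.471562
= 1.1434e-12 m = 0.001143 nm
lambda' = 0.0725 + 0.001143
= 0.073643 nm

0.073643


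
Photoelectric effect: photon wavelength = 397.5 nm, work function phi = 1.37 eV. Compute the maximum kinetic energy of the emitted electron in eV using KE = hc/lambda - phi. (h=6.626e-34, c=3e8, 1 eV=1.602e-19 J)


E_photon = hc / lambda
= (6.626e-34)(3e8) / (397.5e-9)
= 5.0008e-19 J
= 3.1216 eV
KE = E_photon - phi
= 3.1216 - 1.37
= 1.7516 eV

1.7516


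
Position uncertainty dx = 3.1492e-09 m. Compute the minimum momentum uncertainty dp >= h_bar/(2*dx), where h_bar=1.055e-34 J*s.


dp = h_bar / (2 * dx)
= 1.055e-34 / (2 * 3.1492e-09)
= 1.055e-34 / 6.2984e-09
= 1.6750e-26 kg*m/s

1.6750e-26


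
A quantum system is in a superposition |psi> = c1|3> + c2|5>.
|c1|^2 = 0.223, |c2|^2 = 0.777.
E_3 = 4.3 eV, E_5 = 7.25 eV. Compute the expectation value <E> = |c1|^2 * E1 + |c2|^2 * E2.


<E> = |c1|^2 * E1 + |c2|^2 * E2
= 0.223 * 4.3 + 0.777 * 7.25
= 0.9589 + 5.6333
= 6.5922 eV

6.5922


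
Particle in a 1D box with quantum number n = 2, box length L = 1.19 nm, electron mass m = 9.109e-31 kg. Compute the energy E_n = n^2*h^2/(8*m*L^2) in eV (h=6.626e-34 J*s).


E = n^2 * h^2 / (8 * m * L^2)
= 2^2 * (6.626e-34)^2 / (8 * 9.109e-31 * (1.19e-9)^2)
= 4 * 4.3904e-67 / (8 * 9.109e-31 * 1.4161e-18)
= 1.7018e-19 J
= 1.0623 eV

1.0623


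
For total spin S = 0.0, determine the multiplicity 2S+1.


Spin multiplicity = 2S + 1
= 2 * 0.0 + 1
= 0.0 + 1
= 1

1


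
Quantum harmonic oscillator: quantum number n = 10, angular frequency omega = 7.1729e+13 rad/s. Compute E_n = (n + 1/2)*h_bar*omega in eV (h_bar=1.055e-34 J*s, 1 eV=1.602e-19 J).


E = (n + 1/2) * h_bar * omega
= (10 + 0.5) * 1.055e-34 * 7.1729e+13
= 10.5 * 7.5674e-21
= 7.9458e-20 J
= 0.496 eV

0.496


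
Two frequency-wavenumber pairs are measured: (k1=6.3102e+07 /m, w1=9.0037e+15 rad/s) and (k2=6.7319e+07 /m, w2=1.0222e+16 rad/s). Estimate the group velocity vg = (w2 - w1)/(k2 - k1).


vg = (w2 - w1) / (k2 - k1)
= (1.0222e+16 - 9.0037e+15) / (6.7319e+07 - 6.3102e+07)
= 1.2183e+15 / 4.2170e+06
= 2.8890e+08 m/s

2.8890e+08


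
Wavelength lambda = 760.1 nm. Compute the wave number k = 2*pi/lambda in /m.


k = 2 * pi / lambda
= 6.2832 / (760.1e-9)
= 6.2832 / 7.6010e-07
= 8.2663e+06 /m

8.2663e+06


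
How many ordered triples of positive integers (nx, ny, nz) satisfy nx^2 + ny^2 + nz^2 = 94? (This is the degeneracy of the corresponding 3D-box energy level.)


Enumerate all (nx, ny, nz) with nx^2 + ny^2 + nz^2 = 94:
(2,3,9)
(2,9,3)
(3,2,9)
(3,6,7)
(3,7,6)
(3,9,2)
(6,3,7)
(6,7,3)
(7,3,6)
(7,6,3)
(9,2,3)
(9,3,2)
Total degeneracy = 12

12


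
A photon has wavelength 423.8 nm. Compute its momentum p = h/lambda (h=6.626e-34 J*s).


p = h / lambda
= 6.626e-34 / (423.8e-9)
= 6.626e-34 / 4.2380e-07
= 1.5635e-27 kg*m/s

1.5635e-27


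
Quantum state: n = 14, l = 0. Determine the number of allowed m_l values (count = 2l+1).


m_l ranges from -l to +l in integer steps
So m_l goes from -0 to +0
Count = 2l + 1 = 2*0 + 1
= 1

1


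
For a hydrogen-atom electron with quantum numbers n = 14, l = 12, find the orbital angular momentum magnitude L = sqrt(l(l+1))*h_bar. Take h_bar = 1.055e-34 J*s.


L = sqrt(l*(l+1)) * h_bar
= sqrt(12 * 13) * 1.055e-34
= sqrt(156) * 1.055e-34
= 12.49 * 1.055e-34
= 1.3177e-33 J*s

1.3177e-33


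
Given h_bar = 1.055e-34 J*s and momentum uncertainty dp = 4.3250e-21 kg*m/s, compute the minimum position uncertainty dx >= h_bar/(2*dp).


dx = h_bar / (2 * dp)
= 1.055e-34 / (2 * 4.3250e-21)
= 1.055e-34 / 8.6500e-21
= 1.2197e-14 m

1.2197e-14


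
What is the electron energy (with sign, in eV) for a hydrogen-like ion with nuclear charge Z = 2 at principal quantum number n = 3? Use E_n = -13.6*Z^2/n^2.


E_n = -13.6 * Z^2 / n^2
= -13.6 * 2^2 / 3^2
= -13.6 * 4 / 9
= -6.0444 eV

-6.0444


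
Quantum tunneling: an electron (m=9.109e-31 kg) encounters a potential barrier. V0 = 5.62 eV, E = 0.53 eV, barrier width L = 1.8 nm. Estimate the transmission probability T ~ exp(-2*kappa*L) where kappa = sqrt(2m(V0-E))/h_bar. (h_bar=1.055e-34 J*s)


V0 - E = 5.09 eV = 8.1542e-19 J
kappa = sqrt(2 * m * (V0-E)) / h_bar
= sqrt(2 * 9.109e-31 * 8.1542e-19) / 1.055e-34
= 1.1553e+10 /m
2*kappa*L = 2 * 1.1553e+10 * 1.8e-9
= 41.5902
T = exp(-41.5902) = 8.662141e-19

8.662141e-19


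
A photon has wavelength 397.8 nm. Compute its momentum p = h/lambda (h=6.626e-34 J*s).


p = h / lambda
= 6.626e-34 / (397.8e-9)
= 6.626e-34 / 3.9780e-07
= 1.6657e-27 kg*m/s

1.6657e-27


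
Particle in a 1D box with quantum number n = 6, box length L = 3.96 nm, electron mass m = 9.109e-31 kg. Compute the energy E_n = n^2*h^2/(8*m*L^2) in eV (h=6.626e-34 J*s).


E = n^2 * h^2 / (8 * m * L^2)
= 6^2 * (6.626e-34)^2 / (8 * 9.109e-31 * (3.96e-9)^2)
= 36 * 4.3904e-67 / (8 * 9.109e-31 * 1.5682e-17)
= 1.3831e-19 J
= 0.8634 eV

0.8634


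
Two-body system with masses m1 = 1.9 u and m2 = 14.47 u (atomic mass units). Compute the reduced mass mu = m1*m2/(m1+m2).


mu = m1 * m2 / (m1 + m2)
= 1.9 * 14.47 / (1.9 + 14.47)
= 27.493 / 16.37
= 1.6795 u

1.6795


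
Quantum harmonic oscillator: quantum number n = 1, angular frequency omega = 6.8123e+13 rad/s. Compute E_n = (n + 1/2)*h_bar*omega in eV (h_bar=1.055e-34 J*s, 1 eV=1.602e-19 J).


E = (n + 1/2) * h_bar * omega
= (1 + 0.5) * 1.055e-34 * 6.8123e+13
= 1.5 * 7.1870e-21
= 1.0780e-20 J
= 0.0673 eV

0.0673


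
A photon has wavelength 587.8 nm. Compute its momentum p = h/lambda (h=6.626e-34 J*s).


p = h / lambda
= 6.626e-34 / (587.8e-9)
= 6.626e-34 / 5.8780e-07
= 1.1273e-27 kg*m/s

1.1273e-27


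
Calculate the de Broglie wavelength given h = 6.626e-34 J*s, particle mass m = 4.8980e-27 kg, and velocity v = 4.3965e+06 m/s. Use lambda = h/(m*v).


lambda = h / (m * v)
= 6.626e-34 / (4.8980e-27 * 4.3965e+06)
= 6.626e-34 / 2.1534e-20
= 3.0770e-14 m

3.0770e-14


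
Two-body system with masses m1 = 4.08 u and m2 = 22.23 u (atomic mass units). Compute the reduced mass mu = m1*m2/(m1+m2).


mu = m1 * m2 / (m1 + m2)
= 4.08 * 22.23 / (4.08 + 22.23)
= 90.6984 / 26.31
= 3.4473 u

3.4473


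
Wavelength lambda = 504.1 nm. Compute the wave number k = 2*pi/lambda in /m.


k = 2 * pi / lambda
= 6.2832 / (504.1e-9)
= 6.2832 / 5.0410e-07
= 1.2464e+07 /m

1.2464e+07


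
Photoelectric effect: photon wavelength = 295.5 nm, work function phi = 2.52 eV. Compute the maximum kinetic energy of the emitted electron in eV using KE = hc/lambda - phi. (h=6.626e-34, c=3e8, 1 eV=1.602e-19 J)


E_photon = hc / lambda
= (6.626e-34)(3e8) / (295.5e-9)
= 6.7269e-19 J
= 4.1991 eV
KE = E_photon - phi
= 4.1991 - 2.52
= 1.6791 eV

1.6791


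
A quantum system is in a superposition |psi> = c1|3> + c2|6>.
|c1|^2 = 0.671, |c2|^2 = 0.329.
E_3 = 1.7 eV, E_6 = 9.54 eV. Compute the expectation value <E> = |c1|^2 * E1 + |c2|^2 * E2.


<E> = |c1|^2 * E1 + |c2|^2 * E2
= 0.671 * 1.7 + 0.329 * 9.54
= 1.1407 + 3.1387
= 4.2794 eV

4.2794


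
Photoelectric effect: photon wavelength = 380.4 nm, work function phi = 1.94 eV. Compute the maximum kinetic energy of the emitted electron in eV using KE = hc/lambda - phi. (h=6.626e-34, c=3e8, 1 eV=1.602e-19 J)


E_photon = hc / lambda
= (6.626e-34)(3e8) / (380.4e-9)
= 5.2256e-19 J
= 3.2619 eV
KE = E_photon - phi
= 3.2619 - 1.94
= 1.3219 eV

1.3219


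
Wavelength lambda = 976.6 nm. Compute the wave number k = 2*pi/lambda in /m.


k = 2 * pi / lambda
= 6.2832 / (976.6e-9)
= 6.2832 / 9.7660e-07
= 6.4337e+06 /m

6.4337e+06


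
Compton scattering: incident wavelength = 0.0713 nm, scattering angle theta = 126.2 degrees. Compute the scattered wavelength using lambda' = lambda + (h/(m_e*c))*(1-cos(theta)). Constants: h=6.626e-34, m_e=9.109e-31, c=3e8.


Compton wavelength: h/(m_e*c) = 2.4247e-12 m
d_lambda = 2.4247e-12 * (1 - cos(126.2 deg))
= 2.4247e-12 * 1.590606
= 3.8568e-12 m = 0.003857 nm
lambda' = 0.0713 + 0.003857
= 0.075157 nm

0.075157


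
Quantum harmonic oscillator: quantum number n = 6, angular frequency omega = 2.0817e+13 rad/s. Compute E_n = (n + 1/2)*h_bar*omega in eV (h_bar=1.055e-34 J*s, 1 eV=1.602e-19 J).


E = (n + 1/2) * h_bar * omega
= (6 + 0.5) * 1.055e-34 * 2.0817e+13
= 6.5 * 2.1962e-21
= 1.4275e-20 J
= 0.0891 eV

0.0891


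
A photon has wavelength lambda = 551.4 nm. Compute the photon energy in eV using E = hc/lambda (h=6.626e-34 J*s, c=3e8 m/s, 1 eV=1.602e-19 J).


E = hc / lambda
= (6.626e-34)(3e8) / (551.4e-9)
= 1.9878e-25 / 5.5140e-07
= 3.6050e-19 J
Converting to eV: 3.6050e-19 / 1.602e-19
= 2.2503 eV

2.2503


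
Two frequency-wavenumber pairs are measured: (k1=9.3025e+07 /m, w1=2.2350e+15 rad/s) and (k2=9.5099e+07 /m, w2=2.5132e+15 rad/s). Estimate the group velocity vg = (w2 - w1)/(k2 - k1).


vg = (w2 - w1) / (k2 - k1)
= (2.5132e+15 - 2.2350e+15) / (9.5099e+07 - 9.3025e+07)
= 2.7820e+14 / 2.0740e+06
= 1.3414e+08 m/s

1.3414e+08


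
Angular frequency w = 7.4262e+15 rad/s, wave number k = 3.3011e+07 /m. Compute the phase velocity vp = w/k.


vp = w / k
= 7.4262e+15 / 3.3011e+07
= 2.2496e+08 m/s

2.2496e+08


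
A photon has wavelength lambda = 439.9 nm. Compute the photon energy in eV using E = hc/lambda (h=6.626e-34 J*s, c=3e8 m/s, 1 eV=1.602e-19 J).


E = hc / lambda
= (6.626e-34)(3e8) / (439.9e-9)
= 1.9878e-25 / 4.3990e-07
= 4.5188e-19 J
Converting to eV: 4.5188e-19 / 1.602e-19
= 2.8207 eV

2.8207


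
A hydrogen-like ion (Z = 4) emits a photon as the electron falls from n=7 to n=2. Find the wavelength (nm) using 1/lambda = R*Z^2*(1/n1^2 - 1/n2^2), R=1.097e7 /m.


1/lambda = R * Z^2 * (1/n1^2 - 1/n2^2)
= 1.097e7 * 4^2 * (1/2^2 - 1/7^2)
= 1.097e7 * 16 * (0.25 - 0.020408)
= 4.0298e+07 /m
lambda = 1 / 4.0298e+07
= 24.8152 nm

24.8152


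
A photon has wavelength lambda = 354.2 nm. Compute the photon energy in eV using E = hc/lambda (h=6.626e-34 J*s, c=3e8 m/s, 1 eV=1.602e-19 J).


E = hc / lambda
= (6.626e-34)(3e8) / (354.2e-9)
= 1.9878e-25 / 3.5420e-07
= 5.6121e-19 J
Converting to eV: 5.6121e-19 / 1.602e-19
= 3.5032 eV

3.5032


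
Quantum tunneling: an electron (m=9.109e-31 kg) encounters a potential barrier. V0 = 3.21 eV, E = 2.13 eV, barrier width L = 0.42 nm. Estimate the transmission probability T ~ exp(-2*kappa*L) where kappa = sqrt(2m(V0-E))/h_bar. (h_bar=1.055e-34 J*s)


V0 - E = 1.08 eV = 1.7302e-19 J
kappa = sqrt(2 * m * (V0-E)) / h_bar
= sqrt(2 * 9.109e-31 * 1.7302e-19) / 1.055e-34
= 5.3216e+09 /m
2*kappa*L = 2 * 5.3216e+09 * 0.42e-9
= 4.4701
T = exp(-4.4701) = 1.144581e-02

1.144581e-02


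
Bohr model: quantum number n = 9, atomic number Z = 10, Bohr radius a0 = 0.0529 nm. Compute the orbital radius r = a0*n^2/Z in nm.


r = a0 * n^2 / Z
= 0.0529 * 9^2 / 10
= 0.0529 * 81 / 10
= 0.4285 nm

0.4285


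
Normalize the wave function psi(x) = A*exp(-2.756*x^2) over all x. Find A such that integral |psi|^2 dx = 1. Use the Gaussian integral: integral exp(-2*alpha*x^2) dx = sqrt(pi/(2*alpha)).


integral |psi|^2 dx = A^2 * sqrt(pi/(2*alpha)) = 1
A^2 = sqrt(2*alpha/pi)
= sqrt(2 * 2.756 / pi)
= 1.324584
A = sqrt(1.324584)
= 1.1509

1.1509


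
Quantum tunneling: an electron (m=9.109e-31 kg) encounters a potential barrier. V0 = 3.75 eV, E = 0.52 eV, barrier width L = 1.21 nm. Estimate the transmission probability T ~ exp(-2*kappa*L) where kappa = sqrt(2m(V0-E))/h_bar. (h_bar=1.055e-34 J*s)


V0 - E = 3.23 eV = 5.1745e-19 J
kappa = sqrt(2 * m * (V0-E)) / h_bar
= sqrt(2 * 9.109e-31 * 5.1745e-19) / 1.055e-34
= 9.2030e+09 /m
2*kappa*L = 2 * 9.2030e+09 * 1.21e-9
= 22.2713
T = exp(-22.2713) = 2.126634e-10

2.126634e-10


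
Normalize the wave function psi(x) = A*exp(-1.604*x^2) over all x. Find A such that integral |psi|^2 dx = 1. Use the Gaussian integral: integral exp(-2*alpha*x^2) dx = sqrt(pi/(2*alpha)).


integral |psi|^2 dx = A^2 * sqrt(pi/(2*alpha)) = 1
A^2 = sqrt(2*alpha/pi)
= sqrt(2 * 1.604 / pi)
= 1.010514
A = sqrt(1.010514)
= 1.0052

1.0052


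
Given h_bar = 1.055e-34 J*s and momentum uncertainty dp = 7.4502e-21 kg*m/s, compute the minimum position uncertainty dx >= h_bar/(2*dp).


dx = h_bar / (2 * dp)
= 1.055e-34 / (2 * 7.4502e-21)
= 1.055e-34 / 1.4900e-20
= 7.0803e-15 m

7.0803e-15


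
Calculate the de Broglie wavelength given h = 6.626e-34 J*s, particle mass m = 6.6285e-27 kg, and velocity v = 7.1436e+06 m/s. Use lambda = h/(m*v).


lambda = h / (m * v)
= 6.626e-34 / (6.6285e-27 * 7.1436e+06)
= 6.626e-34 / 4.7351e-20
= 1.3993e-14 m

1.3993e-14


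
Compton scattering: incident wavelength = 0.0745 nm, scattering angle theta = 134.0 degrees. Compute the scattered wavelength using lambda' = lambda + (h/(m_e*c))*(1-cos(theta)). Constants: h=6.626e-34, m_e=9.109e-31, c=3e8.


Compton wavelength: h/(m_e*c) = 2.4247e-12 m
d_lambda = 2.4247e-12 * (1 - cos(134.0 deg))
= 2.4247e-12 * 1.694658
= 4.1091e-12 m = 0.004109 nm
lambda' = 0.0745 + 0.004109
= 0.078609 nm

0.078609


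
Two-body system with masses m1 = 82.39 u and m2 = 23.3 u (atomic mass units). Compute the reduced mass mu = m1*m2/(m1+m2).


mu = m1 * m2 / (m1 + m2)
= 82.39 * 23.3 / (82.39 + 23.3)
= 1919.687 / 105.69
= 18.1634 u

18.1634


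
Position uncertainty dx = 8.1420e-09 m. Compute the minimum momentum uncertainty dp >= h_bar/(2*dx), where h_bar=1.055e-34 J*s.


dp = h_bar / (2 * dx)
= 1.055e-34 / (2 * 8.1420e-09)
= 1.055e-34 / 1.6284e-08
= 6.4788e-27 kg*m/s

6.4788e-27


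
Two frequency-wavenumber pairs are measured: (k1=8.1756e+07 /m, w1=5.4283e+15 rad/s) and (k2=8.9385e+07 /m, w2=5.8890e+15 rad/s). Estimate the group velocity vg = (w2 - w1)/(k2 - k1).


vg = (w2 - w1) / (k2 - k1)
= (5.8890e+15 - 5.4283e+15) / (8.9385e+07 - 8.1756e+07)
= 4.6070e+14 / 7.6290e+06
= 6.0388e+07 m/s

6.0388e+07


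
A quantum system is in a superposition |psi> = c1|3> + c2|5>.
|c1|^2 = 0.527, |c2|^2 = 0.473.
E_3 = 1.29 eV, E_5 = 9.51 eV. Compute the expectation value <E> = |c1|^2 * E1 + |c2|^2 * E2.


<E> = |c1|^2 * E1 + |c2|^2 * E2
= 0.527 * 1.29 + 0.473 * 9.51
= 0.6798 + 4.4982
= 5.1781 eV

5.1781


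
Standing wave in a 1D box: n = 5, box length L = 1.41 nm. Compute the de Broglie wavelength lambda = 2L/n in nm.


lambda = 2L / n
= 2 * 1.41 / 5
= 2.82 / 5
= 0.564 nm

0.564


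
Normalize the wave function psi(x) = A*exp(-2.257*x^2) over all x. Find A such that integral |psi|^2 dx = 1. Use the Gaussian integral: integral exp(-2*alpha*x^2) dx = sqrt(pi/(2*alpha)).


integral |psi|^2 dx = A^2 * sqrt(pi/(2*alpha)) = 1
A^2 = sqrt(2*alpha/pi)
= sqrt(2 * 2.257 / pi)
= 1.198687
A = sqrt(1.198687)
= 1.0948

1.0948


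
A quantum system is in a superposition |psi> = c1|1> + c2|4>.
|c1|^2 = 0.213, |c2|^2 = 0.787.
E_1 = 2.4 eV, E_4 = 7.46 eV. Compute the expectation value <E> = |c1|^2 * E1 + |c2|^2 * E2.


<E> = |c1|^2 * E1 + |c2|^2 * E2
= 0.213 * 2.4 + 0.787 * 7.46
= 0.5112 + 5.871
= 6.3822 eV

6.3822


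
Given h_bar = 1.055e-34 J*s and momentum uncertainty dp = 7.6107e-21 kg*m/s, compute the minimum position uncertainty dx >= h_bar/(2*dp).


dx = h_bar / (2 * dp)
= 1.055e-34 / (2 * 7.6107e-21)
= 1.055e-34 / 1.5221e-20
= 6.9310e-15 m

6.9310e-15


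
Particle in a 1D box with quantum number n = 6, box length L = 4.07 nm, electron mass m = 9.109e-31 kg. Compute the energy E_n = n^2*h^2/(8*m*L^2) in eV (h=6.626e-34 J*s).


E = n^2 * h^2 / (8 * m * L^2)
= 6^2 * (6.626e-34)^2 / (8 * 9.109e-31 * (4.07e-9)^2)
= 36 * 4.3904e-67 / (8 * 9.109e-31 * 1.6565e-17)
= 1.3094e-19 J
= 0.8173 eV

0.8173


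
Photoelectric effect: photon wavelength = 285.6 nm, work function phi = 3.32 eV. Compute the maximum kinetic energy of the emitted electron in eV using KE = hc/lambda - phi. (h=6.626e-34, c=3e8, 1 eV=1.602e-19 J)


E_photon = hc / lambda
= (6.626e-34)(3e8) / (285.6e-9)
= 6.9601e-19 J
= 4.3446 eV
KE = E_photon - phi
= 4.3446 - 3.32
= 1.0246 eV

1.0246


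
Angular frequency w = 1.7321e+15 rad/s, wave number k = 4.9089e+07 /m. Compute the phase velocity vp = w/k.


vp = w / k
= 1.7321e+15 / 4.9089e+07
= 3.5285e+07 m/s

3.5285e+07


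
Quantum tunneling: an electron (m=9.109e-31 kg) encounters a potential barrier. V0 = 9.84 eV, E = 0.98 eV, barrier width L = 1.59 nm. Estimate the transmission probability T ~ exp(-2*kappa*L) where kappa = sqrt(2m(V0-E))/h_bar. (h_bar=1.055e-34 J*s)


V0 - E = 8.86 eV = 1.4194e-18 J
kappa = sqrt(2 * m * (V0-E)) / h_bar
= sqrt(2 * 9.109e-31 * 1.4194e-18) / 1.055e-34
= 1.5242e+10 /m
2*kappa*L = 2 * 1.5242e+10 * 1.59e-9
= 48.47
T = exp(-48.47) = 8.907202e-22

8.907202e-22


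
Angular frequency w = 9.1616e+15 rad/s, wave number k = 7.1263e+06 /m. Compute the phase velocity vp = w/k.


vp = w / k
= 9.1616e+15 / 7.1263e+06
= 1.2856e+09 m/s

1.2856e+09


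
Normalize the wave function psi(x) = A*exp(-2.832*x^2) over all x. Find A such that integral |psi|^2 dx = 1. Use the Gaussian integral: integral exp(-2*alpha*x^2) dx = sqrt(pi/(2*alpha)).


integral |psi|^2 dx = A^2 * sqrt(pi/(2*alpha)) = 1
A^2 = sqrt(2*alpha/pi)
= sqrt(2 * 2.832 / pi)
= 1.342724
A = sqrt(1.342724)
= 1.1588

1.1588


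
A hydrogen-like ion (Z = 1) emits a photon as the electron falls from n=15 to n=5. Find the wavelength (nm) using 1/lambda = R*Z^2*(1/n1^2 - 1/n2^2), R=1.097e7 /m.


1/lambda = R * Z^2 * (1/n1^2 - 1/n2^2)
= 1.097e7 * 1^2 * (1/5^2 - 1/15^2)
= 1.097e7 * 1 * (0.04 - 0.004444)
= 3.9004e+05 /m
lambda = 1 / 3.9004e+05
= 2563.8104 nm

2563.8104


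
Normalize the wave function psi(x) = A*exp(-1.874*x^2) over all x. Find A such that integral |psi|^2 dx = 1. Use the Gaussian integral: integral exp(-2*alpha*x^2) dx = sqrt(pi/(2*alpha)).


integral |psi|^2 dx = A^2 * sqrt(pi/(2*alpha)) = 1
A^2 = sqrt(2*alpha/pi)
= sqrt(2 * 1.874 / pi)
= 1.092257
A = sqrt(1.092257)
= 1.0451

1.0451


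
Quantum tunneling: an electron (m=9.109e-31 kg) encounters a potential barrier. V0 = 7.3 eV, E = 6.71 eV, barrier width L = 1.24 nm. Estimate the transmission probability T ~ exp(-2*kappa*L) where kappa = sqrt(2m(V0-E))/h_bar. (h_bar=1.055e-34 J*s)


V0 - E = 0.59 eV = 9.4518e-20 J
kappa = sqrt(2 * m * (V0-E)) / h_bar
= sqrt(2 * 9.109e-31 * 9.4518e-20) / 1.055e-34
= 3.9333e+09 /m
2*kappa*L = 2 * 3.9333e+09 * 1.24e-9
= 9.7545
T = exp(-9.7545) = 5.803056e-05

5.803056e-05


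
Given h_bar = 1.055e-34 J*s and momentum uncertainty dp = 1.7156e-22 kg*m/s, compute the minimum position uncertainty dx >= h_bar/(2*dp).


dx = h_bar / (2 * dp)
= 1.055e-34 / (2 * 1.7156e-22)
= 1.055e-34 / 3.4312e-22
= 3.0747e-13 m

3.0747e-13


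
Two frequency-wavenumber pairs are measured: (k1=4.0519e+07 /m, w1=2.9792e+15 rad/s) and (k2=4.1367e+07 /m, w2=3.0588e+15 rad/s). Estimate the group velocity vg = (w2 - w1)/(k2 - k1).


vg = (w2 - w1) / (k2 - k1)
= (3.0588e+15 - 2.9792e+15) / (4.1367e+07 - 4.0519e+07)
= 7.9600e+13 / 8.4800e+05
= 9.3868e+07 m/s

9.3868e+07


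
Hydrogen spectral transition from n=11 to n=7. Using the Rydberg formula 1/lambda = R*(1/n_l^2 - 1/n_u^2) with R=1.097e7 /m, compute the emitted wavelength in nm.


1/lambda = R * (1/n_l^2 - 1/n_u^2)
= 1.097e7 * (1/7^2 - 1/11^2)
= 1.097e7 * (0.020408 - 0.008264)
= 1.097e7 * 0.012144
= 1.3322e+05 /m
lambda = 1 / 1.3322e+05 = 7506.5836 nm

7506.5836


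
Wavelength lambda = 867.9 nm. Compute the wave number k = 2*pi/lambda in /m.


k = 2 * pi / lambda
= 6.2832 / (867.9e-9)
= 6.2832 / 8.6790e-07
= 7.2395e+06 /m

7.2395e+06


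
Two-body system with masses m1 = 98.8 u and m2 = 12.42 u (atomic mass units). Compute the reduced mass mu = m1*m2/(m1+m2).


mu = m1 * m2 / (m1 + m2)
= 98.8 * 12.42 / (98.8 + 12.42)
= 1227.096 / 111.22
= 11.0331 u

11.0331


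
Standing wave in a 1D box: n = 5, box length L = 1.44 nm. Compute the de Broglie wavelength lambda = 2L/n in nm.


lambda = 2L / n
= 2 * 1.44 / 5
= 2.88 / 5
= 0.576 nm

0.576


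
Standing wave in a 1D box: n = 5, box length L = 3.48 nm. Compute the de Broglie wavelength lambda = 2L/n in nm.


lambda = 2L / n
= 2 * 3.48 / 5
= 6.96 / 5
= 1.392 nm

1.392


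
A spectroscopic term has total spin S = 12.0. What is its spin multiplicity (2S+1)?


Spin multiplicity = 2S + 1
= 2 * 12.0 + 1
= 24.0 + 1
= 25

25


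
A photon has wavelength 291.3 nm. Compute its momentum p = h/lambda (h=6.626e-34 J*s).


p = h / lambda
= 6.626e-34 / (291.3e-9)
= 6.626e-34 / 2.9130e-07
= 2.2746e-27 kg*m/s

2.2746e-27


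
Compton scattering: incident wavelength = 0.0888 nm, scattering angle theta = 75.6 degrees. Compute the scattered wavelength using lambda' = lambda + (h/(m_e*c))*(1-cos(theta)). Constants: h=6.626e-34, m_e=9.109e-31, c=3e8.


Compton wavelength: h/(m_e*c) = 2.4247e-12 m
d_lambda = 2.4247e-12 * (1 - cos(75.6 deg))
= 2.4247e-12 * 0.75131
= 1.8217e-12 m = 0.001822 nm
lambda' = 0.0888 + 0.001822
= 0.090622 nm

0.090622


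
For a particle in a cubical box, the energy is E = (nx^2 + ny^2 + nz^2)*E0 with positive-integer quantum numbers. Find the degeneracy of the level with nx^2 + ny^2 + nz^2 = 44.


Enumerate all (nx, ny, nz) with nx^2 + ny^2 + nz^2 = 44:
(2,2,6)
(2,6,2)
(6,2,2)
Total degeneracy = 3

3


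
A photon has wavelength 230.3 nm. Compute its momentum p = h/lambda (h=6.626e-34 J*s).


p = h / lambda
= 6.626e-34 / (230.3e-9)
= 6.626e-34 / 2.3030e-07
= 2.8771e-27 kg*m/s

2.8771e-27


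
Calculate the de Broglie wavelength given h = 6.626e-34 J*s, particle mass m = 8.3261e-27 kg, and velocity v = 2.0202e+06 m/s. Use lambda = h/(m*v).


lambda = h / (m * v)
= 6.626e-34 / (8.3261e-27 * 2.0202e+06)
= 6.626e-34 / 1.6820e-20
= 3.9393e-14 m

3.9393e-14


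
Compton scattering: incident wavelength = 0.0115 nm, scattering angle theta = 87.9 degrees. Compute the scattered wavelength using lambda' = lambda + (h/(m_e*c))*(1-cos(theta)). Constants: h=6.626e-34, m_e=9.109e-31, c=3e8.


Compton wavelength: h/(m_e*c) = 2.4247e-12 m
d_lambda = 2.4247e-12 * (1 - cos(87.9 deg))
= 2.4247e-12 * 0.963356
= 2.3359e-12 m = 0.002336 nm
lambda' = 0.0115 + 0.002336
= 0.013836 nm

0.013836


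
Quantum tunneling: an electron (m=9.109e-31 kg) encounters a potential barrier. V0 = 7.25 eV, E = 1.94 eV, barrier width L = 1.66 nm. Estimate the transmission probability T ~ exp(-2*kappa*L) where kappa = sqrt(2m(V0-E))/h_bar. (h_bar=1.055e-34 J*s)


V0 - E = 5.31 eV = 8.5066e-19 J
kappa = sqrt(2 * m * (V0-E)) / h_bar
= sqrt(2 * 9.109e-31 * 8.5066e-19) / 1.055e-34
= 1.1800e+10 /m
2*kappa*L = 2 * 1.1800e+10 * 1.66e-9
= 39.1755
T = exp(-39.1755) = 9.689443e-18

9.689443e-18


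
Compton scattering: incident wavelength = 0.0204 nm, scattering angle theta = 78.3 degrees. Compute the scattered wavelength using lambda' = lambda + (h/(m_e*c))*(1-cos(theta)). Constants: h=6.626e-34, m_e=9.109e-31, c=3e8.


Compton wavelength: h/(m_e*c) = 2.4247e-12 m
d_lambda = 2.4247e-12 * (1 - cos(78.3 deg))
= 2.4247e-12 * 0.797213
= 1.9330e-12 m = 0.001933 nm
lambda' = 0.0204 + 0.001933
= 0.022333 nm

0.022333


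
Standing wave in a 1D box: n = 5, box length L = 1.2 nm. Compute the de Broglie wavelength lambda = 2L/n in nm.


lambda = 2L / n
= 2 * 1.2 / 5
= 2.4 / 5
= 0.48 nm

0.48


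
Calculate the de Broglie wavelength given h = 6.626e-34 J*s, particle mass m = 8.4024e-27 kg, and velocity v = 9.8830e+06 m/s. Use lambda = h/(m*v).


lambda = h / (m * v)
= 6.626e-34 / (8.4024e-27 * 9.8830e+06)
= 6.626e-34 / 8.3041e-20
= 7.9792e-15 m

7.9792e-15


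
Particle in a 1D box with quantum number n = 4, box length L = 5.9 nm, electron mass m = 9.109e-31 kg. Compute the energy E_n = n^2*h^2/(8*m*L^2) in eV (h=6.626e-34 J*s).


E = n^2 * h^2 / (8 * m * L^2)
= 4^2 * (6.626e-34)^2 / (8 * 9.109e-31 * (5.9e-9)^2)
= 16 * 4.3904e-67 / (8 * 9.109e-31 * 3.4810e-17)
= 2.7692e-20 J
= 0.1729 eV

0.1729


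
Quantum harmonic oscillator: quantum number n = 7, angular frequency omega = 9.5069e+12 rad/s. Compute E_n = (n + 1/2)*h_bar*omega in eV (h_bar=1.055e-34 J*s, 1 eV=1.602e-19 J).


E = (n + 1/2) * h_bar * omega
= (7 + 0.5) * 1.055e-34 * 9.5069e+12
= 7.5 * 1.0030e-21
= 7.5223e-21 J
= 0.047 eV

0.047


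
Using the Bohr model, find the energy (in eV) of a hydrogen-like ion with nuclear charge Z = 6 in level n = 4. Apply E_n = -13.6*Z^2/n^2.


E_n = -13.6 * Z^2 / n^2
= -13.6 * 6^2 / 4^2
= -13.6 * 36 / 16
= -30.6 eV

-30.6


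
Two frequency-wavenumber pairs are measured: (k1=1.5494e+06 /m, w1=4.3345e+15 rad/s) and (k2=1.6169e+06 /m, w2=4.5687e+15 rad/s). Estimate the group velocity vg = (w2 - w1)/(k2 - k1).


vg = (w2 - w1) / (k2 - k1)
= (4.5687e+15 - 4.3345e+15) / (1.6169e+06 - 1.5494e+06)
= 2.3420e+14 / 6.7500e+04
= 3.4696e+09 m/s

3.4696e+09


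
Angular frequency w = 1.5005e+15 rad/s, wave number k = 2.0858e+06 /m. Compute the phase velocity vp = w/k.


vp = w / k
= 1.5005e+15 / 2.0858e+06
= 7.1939e+08 m/s

7.1939e+08


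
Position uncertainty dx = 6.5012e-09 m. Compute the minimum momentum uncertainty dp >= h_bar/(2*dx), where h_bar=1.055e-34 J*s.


dp = h_bar / (2 * dx)
= 1.055e-34 / (2 * 6.5012e-09)
= 1.055e-34 / 1.3002e-08
= 8.1139e-27 kg*m/s

8.1139e-27


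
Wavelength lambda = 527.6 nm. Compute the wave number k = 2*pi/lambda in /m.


k = 2 * pi / lambda
= 6.2832 / (527.6e-9)
= 6.2832 / 5.2760e-07
= 1.1909e+07 /m

1.1909e+07


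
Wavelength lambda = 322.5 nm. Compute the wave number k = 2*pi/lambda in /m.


k = 2 * pi / lambda
= 6.2832 / (322.5e-9)
= 6.2832 / 3.2250e-07
= 1.9483e+07 /m

1.9483e+07


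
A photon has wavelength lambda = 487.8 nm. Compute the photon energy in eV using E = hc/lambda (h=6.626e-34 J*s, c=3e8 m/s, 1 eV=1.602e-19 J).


E = hc / lambda
= (6.626e-34)(3e8) / (487.8e-9)
= 1.9878e-25 / 4.8780e-07
= 4.0750e-19 J
Converting to eV: 4.0750e-19 / 1.602e-19
= 2.5437 eV

2.5437


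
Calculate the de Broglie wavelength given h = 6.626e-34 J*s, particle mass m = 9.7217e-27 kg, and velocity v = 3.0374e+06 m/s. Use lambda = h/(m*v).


lambda = h / (m * v)
= 6.626e-34 / (9.7217e-27 * 3.0374e+06)
= 6.626e-34 / 2.9529e-20
= 2.2439e-14 m

2.2439e-14


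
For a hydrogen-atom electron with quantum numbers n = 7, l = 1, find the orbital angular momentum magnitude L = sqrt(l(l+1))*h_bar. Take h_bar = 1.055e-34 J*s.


L = sqrt(l*(l+1)) * h_bar
= sqrt(1 * 2) * 1.055e-34
= sqrt(2) * 1.055e-34
= 1.4142 * 1.055e-34
= 1.4920e-34 J*s

1.4920e-34


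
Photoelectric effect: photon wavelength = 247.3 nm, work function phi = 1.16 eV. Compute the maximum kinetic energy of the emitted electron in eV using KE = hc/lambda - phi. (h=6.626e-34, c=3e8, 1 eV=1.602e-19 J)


E_photon = hc / lambda
= (6.626e-34)(3e8) / (247.3e-9)
= 8.0380e-19 J
= 5.0175 eV
KE = E_photon - phi
= 5.0175 - 1.16
= 3.8575 eV

3.8575


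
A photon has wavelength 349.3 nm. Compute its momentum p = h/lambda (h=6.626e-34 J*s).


p = h / lambda
= 6.626e-34 / (349.3e-9)
= 6.626e-34 / 3.4930e-07
= 1.8969e-27 kg*m/s

1.8969e-27


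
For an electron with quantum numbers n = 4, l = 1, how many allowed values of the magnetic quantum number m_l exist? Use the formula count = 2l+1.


m_l ranges from -l to +l in integer steps
So m_l goes from -1 to +1
Count = 2l + 1 = 2*1 + 1
= 3

3


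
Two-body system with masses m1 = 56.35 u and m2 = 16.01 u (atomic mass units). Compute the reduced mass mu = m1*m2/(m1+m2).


mu = m1 * m2 / (m1 + m2)
= 56.35 * 16.01 / (56.35 + 16.01)
= 902.1635 / 72.36
= 12.4677 u

12.4677


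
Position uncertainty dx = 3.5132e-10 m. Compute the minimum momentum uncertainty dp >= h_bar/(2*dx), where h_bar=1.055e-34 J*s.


dp = h_bar / (2 * dx)
= 1.055e-34 / (2 * 3.5132e-10)
= 1.055e-34 / 7.0264e-10
= 1.5015e-25 kg*m/s

1.5015e-25


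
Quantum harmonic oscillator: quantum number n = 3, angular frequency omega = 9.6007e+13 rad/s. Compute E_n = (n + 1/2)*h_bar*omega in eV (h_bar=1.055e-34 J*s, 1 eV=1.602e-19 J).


E = (n + 1/2) * h_bar * omega
= (3 + 0.5) * 1.055e-34 * 9.6007e+13
= 3.5 * 1.0129e-20
= 3.5451e-20 J
= 0.2213 eV

0.2213


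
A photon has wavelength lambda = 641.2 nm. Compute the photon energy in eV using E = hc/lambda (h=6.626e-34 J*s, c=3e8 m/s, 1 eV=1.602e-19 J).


E = hc / lambda
= (6.626e-34)(3e8) / (641.2e-9)
= 1.9878e-25 / 6.4120e-07
= 3.1001e-19 J
Converting to eV: 3.1001e-19 / 1.602e-19
= 1.9352 eV

1.9352


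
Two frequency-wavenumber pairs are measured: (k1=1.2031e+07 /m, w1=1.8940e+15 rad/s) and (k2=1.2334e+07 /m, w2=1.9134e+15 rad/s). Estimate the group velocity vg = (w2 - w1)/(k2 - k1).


vg = (w2 - w1) / (k2 - k1)
= (1.9134e+15 - 1.8940e+15) / (1.2334e+07 - 1.2031e+07)
= 1.9400e+13 / 3.0300e+05
= 6.4026e+07 m/s

6.4026e+07


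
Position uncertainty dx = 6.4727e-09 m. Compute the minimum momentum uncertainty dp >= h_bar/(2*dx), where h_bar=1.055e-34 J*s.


dp = h_bar / (2 * dx)
= 1.055e-34 / (2 * 6.4727e-09)
= 1.055e-34 / 1.2945e-08
= 8.1496e-27 kg*m/s

8.1496e-27


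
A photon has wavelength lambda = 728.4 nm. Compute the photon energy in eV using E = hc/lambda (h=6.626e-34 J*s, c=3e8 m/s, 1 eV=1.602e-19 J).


E = hc / lambda
= (6.626e-34)(3e8) / (728.4e-9)
= 1.9878e-25 / 7.2840e-07
= 2.7290e-19 J
Converting to eV: 2.7290e-19 / 1.602e-19
= 1.7035 eV

1.7035


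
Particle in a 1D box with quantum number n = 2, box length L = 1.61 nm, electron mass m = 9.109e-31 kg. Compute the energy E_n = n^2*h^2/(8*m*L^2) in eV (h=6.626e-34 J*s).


E = n^2 * h^2 / (8 * m * L^2)
= 2^2 * (6.626e-34)^2 / (8 * 9.109e-31 * (1.61e-9)^2)
= 4 * 4.3904e-67 / (8 * 9.109e-31 * 2.5921e-18)
= 9.2972e-20 J
= 0.5803 eV

0.5803


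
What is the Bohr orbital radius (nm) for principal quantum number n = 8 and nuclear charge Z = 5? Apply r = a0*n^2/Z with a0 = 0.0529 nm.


r = a0 * n^2 / Z
= 0.0529 * 8^2 / 5
= 0.0529 * 64 / 5
= 0.6771 nm

0.6771


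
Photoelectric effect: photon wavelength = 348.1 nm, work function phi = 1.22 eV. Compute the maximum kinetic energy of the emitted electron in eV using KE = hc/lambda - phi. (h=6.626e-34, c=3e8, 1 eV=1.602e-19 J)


E_photon = hc / lambda
= (6.626e-34)(3e8) / (348.1e-9)
= 5.7104e-19 J
= 3.5646 eV
KE = E_photon - phi
= 3.5646 - 1.22
= 2.3446 eV

2.3446


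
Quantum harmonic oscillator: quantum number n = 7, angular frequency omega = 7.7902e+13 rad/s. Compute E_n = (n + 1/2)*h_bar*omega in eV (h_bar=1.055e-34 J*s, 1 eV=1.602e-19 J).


E = (n + 1/2) * h_bar * omega
= (7 + 0.5) * 1.055e-34 * 7.7902e+13
= 7.5 * 8.2187e-21
= 6.1640e-20 J
= 0.3848 eV

0.3848


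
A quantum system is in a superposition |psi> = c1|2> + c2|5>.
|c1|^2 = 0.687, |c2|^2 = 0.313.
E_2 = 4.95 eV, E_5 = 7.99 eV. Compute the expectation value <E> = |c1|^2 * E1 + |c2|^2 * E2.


<E> = |c1|^2 * E1 + |c2|^2 * E2
= 0.687 * 4.95 + 0.313 * 7.99
= 3.4007 + 2.5009
= 5.9015 eV

5.9015


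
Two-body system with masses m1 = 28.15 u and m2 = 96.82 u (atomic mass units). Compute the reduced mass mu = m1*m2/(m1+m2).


mu = m1 * m2 / (m1 + m2)
= 28.15 * 96.82 / (28.15 + 96.82)
= 2725.483 / 124.97
= 21.8091 u

21.8091


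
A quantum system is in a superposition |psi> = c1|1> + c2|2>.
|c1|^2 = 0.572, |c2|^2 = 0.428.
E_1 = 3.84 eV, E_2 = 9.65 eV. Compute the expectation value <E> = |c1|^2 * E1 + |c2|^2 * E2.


<E> = |c1|^2 * E1 + |c2|^2 * E2
= 0.572 * 3.84 + 0.428 * 9.65
= 2.1965 + 4.1302
= 6.3267 eV

6.3267


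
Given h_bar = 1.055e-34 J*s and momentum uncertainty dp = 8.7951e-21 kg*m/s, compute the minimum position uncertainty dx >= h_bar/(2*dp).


dx = h_bar / (2 * dp)
= 1.055e-34 / (2 * 8.7951e-21)
= 1.055e-34 / 1.7590e-20
= 5.9977e-15 m

5.9977e-15


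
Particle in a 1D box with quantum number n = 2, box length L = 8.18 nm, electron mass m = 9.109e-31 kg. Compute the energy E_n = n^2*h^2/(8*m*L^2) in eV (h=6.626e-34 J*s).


E = n^2 * h^2 / (8 * m * L^2)
= 2^2 * (6.626e-34)^2 / (8 * 9.109e-31 * (8.18e-9)^2)
= 4 * 4.3904e-67 / (8 * 9.109e-31 * 6.6912e-17)
= 3.6016e-21 J
= 0.0225 eV

0.0225


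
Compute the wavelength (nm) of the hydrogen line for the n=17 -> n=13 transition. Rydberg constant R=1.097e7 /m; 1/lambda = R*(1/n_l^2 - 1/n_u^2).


1/lambda = R * (1/n_l^2 - 1/n_u^2)
= 1.097e7 * (1/13^2 - 1/17^2)
= 1.097e7 * (0.005917 - 0.00346)
= 1.097e7 * 0.002457
= 2.6953e+04 /m
lambda = 1 / 2.6953e+04 = 37101.9447 nm

37101.9447


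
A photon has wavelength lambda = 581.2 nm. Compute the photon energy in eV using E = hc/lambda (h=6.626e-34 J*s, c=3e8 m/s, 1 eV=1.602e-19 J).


E = hc / lambda
= (6.626e-34)(3e8) / (581.2e-9)
= 1.9878e-25 / 5.8120e-07
= 3.4202e-19 J
Converting to eV: 3.4202e-19 / 1.602e-19
= 2.1349 eV

2.1349


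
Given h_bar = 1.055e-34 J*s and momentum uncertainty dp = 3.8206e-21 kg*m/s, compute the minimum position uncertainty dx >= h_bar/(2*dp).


dx = h_bar / (2 * dp)
= 1.055e-34 / (2 * 3.8206e-21)
= 1.055e-34 / 7.6412e-21
= 1.3807e-14 m

1.3807e-14


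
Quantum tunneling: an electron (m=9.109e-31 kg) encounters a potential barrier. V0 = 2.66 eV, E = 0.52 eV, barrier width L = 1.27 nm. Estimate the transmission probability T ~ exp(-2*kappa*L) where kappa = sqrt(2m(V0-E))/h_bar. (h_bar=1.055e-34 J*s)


V0 - E = 2.14 eV = 3.4283e-19 J
kappa = sqrt(2 * m * (V0-E)) / h_bar
= sqrt(2 * 9.109e-31 * 3.4283e-19) / 1.055e-34
= 7.4909e+09 /m
2*kappa*L = 2 * 7.4909e+09 * 1.27e-9
= 19.027
T = exp(-19.027) = 5.453681e-09

5.453681e-09


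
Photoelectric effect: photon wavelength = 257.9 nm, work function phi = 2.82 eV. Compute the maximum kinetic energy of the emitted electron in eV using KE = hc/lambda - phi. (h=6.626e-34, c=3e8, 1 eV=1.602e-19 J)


E_photon = hc / lambda
= (6.626e-34)(3e8) / (257.9e-9)
= 7.7076e-19 J
= 4.8113 eV
KE = E_photon - phi
= 4.8113 - 2.82
= 1.9913 eV

1.9913


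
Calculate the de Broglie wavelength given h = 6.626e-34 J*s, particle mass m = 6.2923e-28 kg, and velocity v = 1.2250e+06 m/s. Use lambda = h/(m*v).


lambda = h / (m * v)
= 6.626e-34 / (6.2923e-28 * 1.2250e+06)
= 6.626e-34 / 7.7081e-22
= 8.5962e-13 m

8.5962e-13


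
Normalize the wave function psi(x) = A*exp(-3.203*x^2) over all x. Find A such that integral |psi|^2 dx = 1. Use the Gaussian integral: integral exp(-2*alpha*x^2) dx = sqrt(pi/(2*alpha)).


integral |psi|^2 dx = A^2 * sqrt(pi/(2*alpha)) = 1
A^2 = sqrt(2*alpha/pi)
= sqrt(2 * 3.203 / pi)
= 1.427968
A = sqrt(1.427968)
= 1.195

1.195


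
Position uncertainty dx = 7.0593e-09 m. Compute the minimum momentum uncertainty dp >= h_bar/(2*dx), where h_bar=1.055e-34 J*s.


dp = h_bar / (2 * dx)
= 1.055e-34 / (2 * 7.0593e-09)
= 1.055e-34 / 1.4119e-08
= 7.4724e-27 kg*m/s

7.4724e-27


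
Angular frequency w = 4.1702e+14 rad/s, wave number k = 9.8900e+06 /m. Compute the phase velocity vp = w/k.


vp = w / k
= 4.1702e+14 / 9.8900e+06
= 4.2166e+07 m/s

4.2166e+07


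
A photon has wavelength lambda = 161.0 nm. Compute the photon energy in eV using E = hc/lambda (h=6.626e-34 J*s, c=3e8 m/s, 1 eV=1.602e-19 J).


E = hc / lambda
= (6.626e-34)(3e8) / (161.0e-9)
= 1.9878e-25 / 1.6100e-07
= 1.2347e-18 J
Converting to eV: 1.2347e-18 / 1.602e-19
= 7.707 eV

7.707


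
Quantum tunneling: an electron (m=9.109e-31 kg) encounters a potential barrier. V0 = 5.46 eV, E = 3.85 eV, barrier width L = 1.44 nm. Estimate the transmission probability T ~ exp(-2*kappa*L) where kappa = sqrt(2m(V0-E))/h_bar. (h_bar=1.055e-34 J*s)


V0 - E = 1.61 eV = 2.5792e-19 J
kappa = sqrt(2 * m * (V0-E)) / h_bar
= sqrt(2 * 9.109e-31 * 2.5792e-19) / 1.055e-34
= 6.4974e+09 /m
2*kappa*L = 2 * 6.4974e+09 * 1.44e-9
= 18.7126
T = exp(-18.7126) = 7.468148e-09

7.468148e-09


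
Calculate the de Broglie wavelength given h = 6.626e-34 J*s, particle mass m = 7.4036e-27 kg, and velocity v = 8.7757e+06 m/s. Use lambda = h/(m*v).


lambda = h / (m * v)
= 6.626e-34 / (7.4036e-27 * 8.7757e+06)
= 6.626e-34 / 6.4972e-20
= 1.0198e-14 m

1.0198e-14


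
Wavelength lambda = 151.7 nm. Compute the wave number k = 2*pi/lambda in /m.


k = 2 * pi / lambda
= 6.2832 / (151.7e-9)
= 6.2832 / 1.5170e-07
= 4.1418e+07 /m

4.1418e+07


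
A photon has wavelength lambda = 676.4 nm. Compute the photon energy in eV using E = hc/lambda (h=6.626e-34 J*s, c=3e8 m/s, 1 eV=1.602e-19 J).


E = hc / lambda
= (6.626e-34)(3e8) / (676.4e-9)
= 1.9878e-25 / 6.7640e-07
= 2.9388e-19 J
Converting to eV: 2.9388e-19 / 1.602e-19
= 1.8345 eV

1.8345


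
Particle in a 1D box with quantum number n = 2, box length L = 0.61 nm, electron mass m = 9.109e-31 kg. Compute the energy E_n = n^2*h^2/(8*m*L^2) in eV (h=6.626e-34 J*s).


E = n^2 * h^2 / (8 * m * L^2)
= 2^2 * (6.626e-34)^2 / (8 * 9.109e-31 * (0.61e-9)^2)
= 4 * 4.3904e-67 / (8 * 9.109e-31 * 3.7210e-19)
= 6.4765e-19 J
= 4.0428 eV

4.0428


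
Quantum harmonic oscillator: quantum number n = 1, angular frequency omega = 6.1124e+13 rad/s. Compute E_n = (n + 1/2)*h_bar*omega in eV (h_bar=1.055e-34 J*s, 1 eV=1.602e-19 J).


E = (n + 1/2) * h_bar * omega
= (1 + 0.5) * 1.055e-34 * 6.1124e+13
= 1.5 * 6.4486e-21
= 9.6729e-21 J
= 0.0604 eV

0.0604


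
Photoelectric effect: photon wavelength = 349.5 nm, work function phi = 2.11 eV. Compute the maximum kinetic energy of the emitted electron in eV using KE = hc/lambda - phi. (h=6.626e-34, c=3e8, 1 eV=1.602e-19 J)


E_photon = hc / lambda
= (6.626e-34)(3e8) / (349.5e-9)
= 5.6876e-19 J
= 3.5503 eV
KE = E_photon - phi
= 3.5503 - 2.11
= 1.4403 eV

1.4403


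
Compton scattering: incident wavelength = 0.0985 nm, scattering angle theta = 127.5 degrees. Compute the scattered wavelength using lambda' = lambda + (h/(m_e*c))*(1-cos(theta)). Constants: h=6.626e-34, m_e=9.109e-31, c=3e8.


Compton wavelength: h/(m_e*c) = 2.4247e-12 m
d_lambda = 2.4247e-12 * (1 - cos(127.5 deg))
= 2.4247e-12 * 1.608761
= 3.9008e-12 m = 0.003901 nm
lambda' = 0.0985 + 0.003901
= 0.102401 nm

0.102401
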